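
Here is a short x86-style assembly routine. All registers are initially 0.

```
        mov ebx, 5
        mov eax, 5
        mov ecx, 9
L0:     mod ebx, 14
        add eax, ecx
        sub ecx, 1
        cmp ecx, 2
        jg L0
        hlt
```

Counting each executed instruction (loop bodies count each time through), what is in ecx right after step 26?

4

after mov ebx, 5: ebx=5
after mov eax, 5: eax=5
after mov ecx, 9: ecx=9
after mod ebx, 14: ebx=5%14=5
after add eax, ecx: eax=5+9=14
after sub ecx, 1: ecx=9-1=8
cmp ecx, 2  (cmp 8,2)
jg L0: taken
after mod ebx, 14: ebx=5%14=5
after add eax, ecx: eax=14+8=22
after sub ecx, 1: ecx=8-1=7
cmp ecx, 2  (cmp 7,2)
jg L0: taken
after mod ebx, 14: ebx=5%14=5
after add eax, ecx: eax=22+7=29
after sub ecx, 1: ecx=7-1=6
cmp ecx, 2  (cmp 6,2)
jg L0: taken
after mod ebx, 14: ebx=5%14=5
after add eax, ecx: eax=29+6=35
after sub ecx, 1: ecx=6-1=5
cmp ecx, 2  (cmp 5,2)
jg L0: taken
after mod ebx, 14: ebx=5%14=5
after add eax, ecx: eax=35+5=40
after sub ecx, 1: ecx=5-1=4
After step 26: ecx = 4.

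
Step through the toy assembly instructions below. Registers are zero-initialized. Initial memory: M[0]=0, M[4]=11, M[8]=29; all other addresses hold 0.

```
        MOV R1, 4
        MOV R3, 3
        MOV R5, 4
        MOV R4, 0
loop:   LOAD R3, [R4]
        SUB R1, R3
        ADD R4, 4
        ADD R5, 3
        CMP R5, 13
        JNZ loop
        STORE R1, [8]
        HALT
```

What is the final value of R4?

R1=4
R3=3
R5=4
R4=0
R3=M[0]=0
R1=4-0=4
R4=0+4=4
R5=4+3=7
CMP R5, 13  (cmp 7,13)
JNZ loop: taken
R3=M[4]=11
R1=4-11=-7
R4=4+4=8
R5=7+3=10
CMP R5, 13  (cmp 10,13)
JNZ loop: taken
R3=M[8]=29
R1=(-7)-29=-36
R4=8+4=12
R5=10+3=13
CMP R5, 13  (cmp 13,13)
JNZ loop: not taken
STORE R1, [8] → M[8]=-36
halt.

12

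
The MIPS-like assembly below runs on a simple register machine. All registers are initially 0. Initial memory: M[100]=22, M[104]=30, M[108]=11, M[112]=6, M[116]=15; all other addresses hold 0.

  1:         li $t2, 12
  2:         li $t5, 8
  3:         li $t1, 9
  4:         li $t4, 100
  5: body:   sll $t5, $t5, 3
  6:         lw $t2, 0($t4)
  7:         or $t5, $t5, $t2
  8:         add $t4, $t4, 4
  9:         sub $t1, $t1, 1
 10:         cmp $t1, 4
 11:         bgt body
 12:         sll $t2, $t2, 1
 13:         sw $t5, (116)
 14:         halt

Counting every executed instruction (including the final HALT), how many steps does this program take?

li $t2, 12 → $t2=12
li $t5, 8 → $t5=8
li $t1, 9 → $t1=9
li $t4, 100 → $t4=100
sll $t5, $t5, 3 → $t5=8<<3=64
lw $t2, 0($t4) → $t2=M[100]=22
or $t5, $t5, $t2 → $t5=64|22=86
add $t4, $t4, 4 → $t4=100+4=104
sub $t1, $t1, 1 → $t1=9-1=8
cmp $t1, 4  (cmp 8,4)
bgt body: taken
sll $t5, $t5, 3 → $t5=86<<3=688
lw $t2, 0($t4) → $t2=M[104]=30
or $t5, $t5, $t2 → $t5=688|30=702
add $t4, $t4, 4 → $t4=104+4=108
sub $t1, $t1, 1 → $t1=8-1=7
cmp $t1, 4  (cmp 7,4)
bgt body: taken
sll $t5, $t5, 3 → $t5=702<<3=5616
lw $t2, 0($t4) → $t2=M[108]=11
or $t5, $t5, $t2 → $t5=5616|11=5627
add $t4, $t4, 4 → $t4=108+4=112
sub $t1, $t1, 1 → $t1=7-1=6
cmp $t1, 4  (cmp 6,4)
bgt body: taken
sll $t5, $t5, 3 → $t5=5627<<3=45016
lw $t2, 0($t4) → $t2=M[112]=6
or $t5, $t5, $t2 → $t5=45016|6=45022
add $t4, $t4, 4 → $t4=112+4=116
sub $t1, $t1, 1 → $t1=6-1=5
cmp $t1, 4  (cmp 5,4)
bgt body: taken
sll $t5, $t5, 3 → $t5=45022<<3=360176
lw $t2, 0($t4) → $t2=M[116]=15
or $t5, $t5, $t2 → $t5=360176|15=360191
add $t4, $t4, 4 → $t4=116+4=120
sub $t1, $t1, 1 → $t1=5-1=4
cmp $t1, 4  (cmp 4,4)
bgt body: not taken
sll $t2, $t2, 1 → $t2=15<<1=30
sw $t5, (116) → M[116]=360191
halt.
Total executed instructions: 42.

42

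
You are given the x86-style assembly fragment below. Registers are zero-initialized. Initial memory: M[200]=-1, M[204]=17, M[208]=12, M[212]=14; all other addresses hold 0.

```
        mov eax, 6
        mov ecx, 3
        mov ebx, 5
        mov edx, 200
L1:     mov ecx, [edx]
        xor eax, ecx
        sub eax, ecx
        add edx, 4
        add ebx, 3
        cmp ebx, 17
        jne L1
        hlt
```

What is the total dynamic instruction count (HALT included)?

mov eax, 6 → eax=6
mov ecx, 3 → ecx=3
mov ebx, 5 → ebx=5
mov edx, 200 → edx=200
mov ecx, [edx] → ecx=M[200]=-1
xor eax, ecx → eax=6^(-1)=-7
sub eax, ecx → eax=(-7)-(-1)=-6
add edx, 4 → edx=200+4=204
add ebx, 3 → ebx=5+3=8
cmp ebx, 17  (cmp 8,17)
jne L1: taken
mov ecx, [edx] → ecx=M[204]=17
xor eax, ecx → eax=(-6)^17=-21
sub eax, ecx → eax=(-21)-17=-38
add edx, 4 → edx=204+4=208
add ebx, 3 → ebx=8+3=11
cmp ebx, 17  (cmp 11,17)
jne L1: taken
mov ecx, [edx] → ecx=M[208]=12
xor eax, ecx → eax=(-38)^12=-42
sub eax, ecx → eax=(-42)-12=-54
add edx, 4 → edx=208+4=212
add ebx, 3 → ebx=11+3=14
cmp ebx, 17  (cmp 14,17)
jne L1: taken
mov ecx, [edx] → ecx=M[212]=14
xor eax, ecx → eax=(-54)^14=-60
sub eax, ecx → eax=(-60)-14=-74
add edx, 4 → edx=212+4=216
add ebx, 3 → ebx=14+3=17
cmp ebx, 17  (cmp 17,17)
jne L1: not taken
halt.
Total executed instructions: 33.

33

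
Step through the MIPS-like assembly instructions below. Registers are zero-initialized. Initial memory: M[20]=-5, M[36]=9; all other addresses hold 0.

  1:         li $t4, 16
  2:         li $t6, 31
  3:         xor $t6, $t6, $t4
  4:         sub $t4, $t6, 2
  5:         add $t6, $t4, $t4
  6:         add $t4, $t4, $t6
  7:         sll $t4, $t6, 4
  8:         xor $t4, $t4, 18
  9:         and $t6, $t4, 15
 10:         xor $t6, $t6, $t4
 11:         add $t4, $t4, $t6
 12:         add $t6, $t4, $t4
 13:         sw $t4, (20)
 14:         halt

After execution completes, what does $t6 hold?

1732

li $t4, 16 → $t4=16
li $t6, 31 → $t6=31
xor $t6, $t6, $t4 → $t6=31^16=15
sub $t4, $t6, 2 → $t4=15-2=13
add $t6, $t4, $t4 → $t6=13+13=26
add $t4, $t4, $t6 → $t4=13+26=39
sll $t4, $t6, 4 → $t4=26<<4=416
xor $t4, $t4, 18 → $t4=416^18=434
and $t6, $t4, 15 → $t6=434&15=2
xor $t6, $t6, $t4 → $t6=2^434=432
add $t4, $t4, $t6 → $t4=434+432=866
add $t6, $t4, $t4 → $t6=866+866=1732
sw $t4, (20) → M[20]=866
halt.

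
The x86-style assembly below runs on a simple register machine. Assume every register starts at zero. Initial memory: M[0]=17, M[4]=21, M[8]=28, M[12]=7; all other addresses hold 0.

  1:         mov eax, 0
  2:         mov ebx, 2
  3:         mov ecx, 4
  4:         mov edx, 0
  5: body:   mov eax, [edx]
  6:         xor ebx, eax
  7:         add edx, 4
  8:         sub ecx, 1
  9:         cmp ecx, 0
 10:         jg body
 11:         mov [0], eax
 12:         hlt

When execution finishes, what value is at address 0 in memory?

7

mov eax, 0 → eax=0
mov ebx, 2 → ebx=2
mov ecx, 4 → ecx=4
mov edx, 0 → edx=0
mov eax, [edx] → eax=M[0]=17
xor ebx, eax → ebx=2^17=19
add edx, 4 → edx=0+4=4
sub ecx, 1 → ecx=4-1=3
cmp ecx, 0  (cmp 3,0)
jg body: taken
mov eax, [edx] → eax=M[4]=21
xor ebx, eax → ebx=19^21=6
add edx, 4 → edx=4+4=8
sub ecx, 1 → ecx=3-1=2
cmp ecx, 0  (cmp 2,0)
jg body: taken
mov eax, [edx] → eax=M[8]=28
xor ebx, eax → ebx=6^28=26
add edx, 4 → edx=8+4=12
sub ecx, 1 → ecx=2-1=1
cmp ecx, 0  (cmp 1,0)
jg body: taken
mov eax, [edx] → eax=M[12]=7
xor ebx, eax → ebx=26^7=29
add edx, 4 → edx=12+4=16
sub ecx, 1 → ecx=1-1=0
cmp ecx, 0  (cmp 0,0)
jg body: not taken
mov [0], eax → M[0]=7
halt.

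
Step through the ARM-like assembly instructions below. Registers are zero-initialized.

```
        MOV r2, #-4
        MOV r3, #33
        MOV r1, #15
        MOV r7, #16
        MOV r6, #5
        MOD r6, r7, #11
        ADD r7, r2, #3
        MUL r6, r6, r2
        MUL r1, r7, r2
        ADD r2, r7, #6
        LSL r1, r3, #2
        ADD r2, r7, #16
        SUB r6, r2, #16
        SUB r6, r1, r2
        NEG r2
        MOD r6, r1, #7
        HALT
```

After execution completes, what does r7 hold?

MOV r2, #-4 → r2=-4
MOV r3, #33 → r3=33
MOV r1, #15 → r1=15
MOV r7, #16 → r7=16
MOV r6, #5 → r6=5
MOD r6, r7, #11 → r6=16%11=5
ADD r7, r2, #3 → r7=(-4)+3=-1
MUL r6, r6, r2 → r6=5*(-4)=-20
MUL r1, r7, r2 → r1=(-1)*(-4)=4
ADD r2, r7, #6 → r2=(-1)+6=5
LSL r1, r3, #2 → r1=33<<2=132
ADD r2, r7, #16 → r2=(-1)+16=15
SUB r6, r2, #16 → r6=15-16=-1
SUB r6, r1, r2 → r6=132-15=117
NEG r2 → r2=-(15)=-15
MOD r6, r1, #7 → r6=132%7=6
halt.

-1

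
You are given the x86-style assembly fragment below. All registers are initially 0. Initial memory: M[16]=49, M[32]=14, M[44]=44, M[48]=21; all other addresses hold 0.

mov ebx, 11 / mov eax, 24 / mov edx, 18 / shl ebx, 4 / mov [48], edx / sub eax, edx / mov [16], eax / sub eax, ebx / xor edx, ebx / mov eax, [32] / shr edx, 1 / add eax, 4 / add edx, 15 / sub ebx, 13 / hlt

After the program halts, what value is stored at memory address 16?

ebx=11
eax=24
edx=18
ebx=11<<4=176
mov [48], edx → M[48]=18
eax=24-18=6
mov [16], eax → M[16]=6
eax=6-176=-170
edx=18^176=162
eax=M[32]=14
edx=162>>1=81
eax=14+4=18
edx=81+15=96
ebx=176-13=163
halt.

6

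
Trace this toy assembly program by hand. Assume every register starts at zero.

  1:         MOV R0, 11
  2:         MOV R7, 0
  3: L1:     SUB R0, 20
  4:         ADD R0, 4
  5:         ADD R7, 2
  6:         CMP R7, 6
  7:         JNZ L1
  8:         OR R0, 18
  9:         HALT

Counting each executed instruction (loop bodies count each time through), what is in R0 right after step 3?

-9

MOV R0, 11 → R0=11
MOV R7, 0 → R7=0
SUB R0, 20 → R0=11-20=-9
After step 3: R0 = -9.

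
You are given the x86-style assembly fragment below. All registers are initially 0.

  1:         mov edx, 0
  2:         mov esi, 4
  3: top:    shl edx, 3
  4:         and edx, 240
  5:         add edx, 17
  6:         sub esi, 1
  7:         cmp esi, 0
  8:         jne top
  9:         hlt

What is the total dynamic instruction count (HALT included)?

27

mov edx, 0 → edx=0
mov esi, 4 → esi=4
shl edx, 3 → edx=0<<3=0
and edx, 240 → edx=0&240=0
add edx, 17 → edx=0+17=17
sub esi, 1 → esi=4-1=3
cmp esi, 0  (cmp 3,0)
jne top: taken
shl edx, 3 → edx=17<<3=136
and edx, 240 → edx=136&240=128
add edx, 17 → edx=128+17=145
sub esi, 1 → esi=3-1=2
cmp esi, 0  (cmp 2,0)
jne top: taken
shl edx, 3 → edx=145<<3=1160
and edx, 240 → edx=1160&240=128
add edx, 17 → edx=128+17=145
sub esi, 1 → esi=2-1=1
cmp esi, 0  (cmp 1,0)
jne top: taken
shl edx, 3 → edx=145<<3=1160
and edx, 240 → edx=1160&240=128
add edx, 17 → edx=128+17=145
sub esi, 1 → esi=1-1=0
cmp esi, 0  (cmp 0,0)
jne top: not taken
halt.
Total executed instructions: 27.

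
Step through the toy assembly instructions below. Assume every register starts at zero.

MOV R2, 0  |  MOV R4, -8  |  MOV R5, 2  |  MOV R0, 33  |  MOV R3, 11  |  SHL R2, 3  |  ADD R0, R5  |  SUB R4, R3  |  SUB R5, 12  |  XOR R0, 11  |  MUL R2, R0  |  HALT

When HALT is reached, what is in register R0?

R2=0
R4=-8
R5=2
R0=33
R3=11
R2=0<<3=0
R0=33+2=35
R4=(-8)-11=-19
R5=2-12=-10
R0=35^11=40
R2=0*40=0
halt.

40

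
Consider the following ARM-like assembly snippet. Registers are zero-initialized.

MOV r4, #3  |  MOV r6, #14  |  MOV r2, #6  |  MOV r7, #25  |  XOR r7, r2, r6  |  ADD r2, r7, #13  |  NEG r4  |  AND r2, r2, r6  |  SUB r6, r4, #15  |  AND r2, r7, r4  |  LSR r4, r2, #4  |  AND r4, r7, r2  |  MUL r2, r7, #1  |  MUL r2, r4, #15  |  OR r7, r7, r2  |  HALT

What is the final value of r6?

-18

r4=3
r6=14
r2=6
r7=25
r7=6^14=8
r2=8+13=21
r4=-(3)=-3
r2=21&14=4
r6=(-3)-15=-18
r2=8&(-3)=8
r4=8>>4=0
r4=8&8=8
r2=8*1=8
r2=8*15=120
r7=8|120=120
halt.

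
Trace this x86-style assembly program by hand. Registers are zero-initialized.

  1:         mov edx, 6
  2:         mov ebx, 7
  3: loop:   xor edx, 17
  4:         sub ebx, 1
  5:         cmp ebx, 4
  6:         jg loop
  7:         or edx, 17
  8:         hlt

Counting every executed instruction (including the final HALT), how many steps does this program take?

after mov edx, 6: edx=6
after mov ebx, 7: ebx=7
after xor edx, 17: edx=6^17=23
after sub ebx, 1: ebx=7-1=6
cmp ebx, 4  (cmp 6,4)
jg loop: taken
after xor edx, 17: edx=23^17=6
after sub ebx, 1: ebx=6-1=5
cmp ebx, 4  (cmp 5,4)
jg loop: taken
after xor edx, 17: edx=6^17=23
after sub ebx, 1: ebx=5-1=4
cmp ebx, 4  (cmp 4,4)
jg loop: not taken
after or edx, 17: edx=23|17=23
halt.
Total executed instructions: 16.

16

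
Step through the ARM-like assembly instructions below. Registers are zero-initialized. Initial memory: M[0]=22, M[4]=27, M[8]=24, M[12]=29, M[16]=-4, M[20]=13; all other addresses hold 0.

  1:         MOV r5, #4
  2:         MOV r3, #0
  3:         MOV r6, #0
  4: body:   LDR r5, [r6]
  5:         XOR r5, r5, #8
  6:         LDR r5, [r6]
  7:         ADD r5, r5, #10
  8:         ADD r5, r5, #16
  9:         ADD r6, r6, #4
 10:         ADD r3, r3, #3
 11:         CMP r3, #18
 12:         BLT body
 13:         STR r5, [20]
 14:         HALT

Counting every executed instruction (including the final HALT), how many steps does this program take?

59

r5=4
r3=0
r6=0
r5=M[0]=22
r5=22^8=30
r5=M[0]=22
r5=22+10=32
r5=32+16=48
r6=0+4=4
r3=0+3=3
CMP r3, #18  (cmp 3,18)
BLT body: taken
r5=M[4]=27
r5=27^8=19
r5=M[4]=27
r5=27+10=37
r5=37+16=53
r6=4+4=8
r3=3+3=6
CMP r3, #18  (cmp 6,18)
BLT body: taken
r5=M[8]=24
r5=24^8=16
r5=M[8]=24
r5=24+10=34
r5=34+16=50
r6=8+4=12
r3=6+3=9
CMP r3, #18  (cmp 9,18)
BLT body: taken
r5=M[12]=29
r5=29^8=21
r5=M[12]=29
r5=29+10=39
r5=39+16=55
r6=12+4=16
r3=9+3=12
CMP r3, #18  (cmp 12,18)
BLT body: taken
r5=M[16]=-4
r5=(-4)^8=-12
r5=M[16]=-4
r5=(-4)+10=6
r5=6+16=22
r6=16+4=20
r3=12+3=15
CMP r3, #18  (cmp 15,18)
BLT body: taken
r5=M[20]=13
r5=13^8=5
r5=M[20]=13
r5=13+10=23
r5=23+16=39
r6=20+4=24
r3=15+3=18
CMP r3, #18  (cmp 18,18)
BLT body: not taken
STR r5, [20] → M[20]=39
halt.
Total executed instructions: 59.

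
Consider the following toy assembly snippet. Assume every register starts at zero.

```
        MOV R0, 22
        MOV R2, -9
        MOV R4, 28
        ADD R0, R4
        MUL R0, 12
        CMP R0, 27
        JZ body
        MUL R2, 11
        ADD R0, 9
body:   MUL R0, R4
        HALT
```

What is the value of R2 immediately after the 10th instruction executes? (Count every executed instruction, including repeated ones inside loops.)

-99

after MOV R0, 22: R0=22
after MOV R2, -9: R2=-9
after MOV R4, 28: R4=28
after ADD R0, R4: R0=22+28=50
after MUL R0, 12: R0=50*12=600
CMP R0, 27  (cmp 600,27)
JZ body: not taken
after MUL R2, 11: R2=(-9)*11=-99
after ADD R0, 9: R0=600+9=609
after MUL R0, R4: R0=609*28=17052
After step 10: R2 = -99.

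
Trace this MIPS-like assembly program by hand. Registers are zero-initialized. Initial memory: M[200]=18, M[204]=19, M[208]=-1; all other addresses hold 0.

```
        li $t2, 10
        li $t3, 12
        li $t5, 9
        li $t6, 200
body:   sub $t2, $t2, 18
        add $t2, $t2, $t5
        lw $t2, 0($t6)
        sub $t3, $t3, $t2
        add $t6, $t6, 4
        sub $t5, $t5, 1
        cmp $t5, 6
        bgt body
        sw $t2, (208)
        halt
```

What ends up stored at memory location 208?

after li $t2, 10: $t2=10
after li $t3, 12: $t3=12
after li $t5, 9: $t5=9
after li $t6, 200: $t6=200
after sub $t2, $t2, 18: $t2=10-18=-8
after add $t2, $t2, $t5: $t2=(-8)+9=1
after lw $t2, 0($t6): $t2=M[200]=18
after sub $t3, $t3, $t2: $t3=12-18=-6
after add $t6, $t6, 4: $t6=200+4=204
after sub $t5, $t5, 1: $t5=9-1=8
cmp $t5, 6  (cmp 8,6)
bgt body: taken
after sub $t2, $t2, 18: $t2=18-18=0
after add $t2, $t2, $t5: $t2=0+8=8
after lw $t2, 0($t6): $t2=M[204]=19
after sub $t3, $t3, $t2: $t3=(-6)-19=-25
after add $t6, $t6, 4: $t6=204+4=208
after sub $t5, $t5, 1: $t5=8-1=7
cmp $t5, 6  (cmp 7,6)
bgt body: taken
after sub $t2, $t2, 18: $t2=19-18=1
after add $t2, $t2, $t5: $t2=1+7=8
after lw $t2, 0($t6): $t2=M[208]=-1
after sub $t3, $t3, $t2: $t3=(-25)-(-1)=-24
after add $t6, $t6, 4: $t6=208+4=212
after sub $t5, $t5, 1: $t5=7-1=6
cmp $t5, 6  (cmp 6,6)
bgt body: not taken
sw $t2, (208) → M[208]=-1
halt.

-1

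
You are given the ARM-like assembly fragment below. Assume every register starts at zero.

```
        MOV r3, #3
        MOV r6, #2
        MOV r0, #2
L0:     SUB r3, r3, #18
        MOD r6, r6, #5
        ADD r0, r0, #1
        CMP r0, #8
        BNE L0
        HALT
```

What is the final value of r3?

-105

after MOV r3, #3: r3=3
after MOV r6, #2: r6=2
after MOV r0, #2: r0=2
after SUB r3, r3, #18: r3=3-18=-15
after MOD r6, r6, #5: r6=2%5=2
after ADD r0, r0, #1: r0=2+1=3
CMP r0, #8  (cmp 3,8)
BNE L0: taken
after SUB r3, r3, #18: r3=(-15)-18=-33
after MOD r6, r6, #5: r6=2%5=2
after ADD r0, r0, #1: r0=3+1=4
CMP r0, #8  (cmp 4,8)
BNE L0: taken
after SUB r3, r3, #18: r3=(-33)-18=-51
after MOD r6, r6, #5: r6=2%5=2
after ADD r0, r0, #1: r0=4+1=5
CMP r0, #8  (cmp 5,8)
BNE L0: taken
after SUB r3, r3, #18: r3=(-51)-18=-69
after MOD r6, r6, #5: r6=2%5=2
after ADD r0, r0, #1: r0=5+1=6
CMP r0, #8  (cmp 6,8)
BNE L0: taken
after SUB r3, r3, #18: r3=(-69)-18=-87
after MOD r6, r6, #5: r6=2%5=2
after ADD r0, r0, #1: r0=6+1=7
CMP r0, #8  (cmp 7,8)
BNE L0: taken
after SUB r3, r3, #18: r3=(-87)-18=-105
after MOD r6, r6, #5: r6=2%5=2
after ADD r0, r0, #1: r0=7+1=8
CMP r0, #8  (cmp 8,8)
BNE L0: not taken
halt.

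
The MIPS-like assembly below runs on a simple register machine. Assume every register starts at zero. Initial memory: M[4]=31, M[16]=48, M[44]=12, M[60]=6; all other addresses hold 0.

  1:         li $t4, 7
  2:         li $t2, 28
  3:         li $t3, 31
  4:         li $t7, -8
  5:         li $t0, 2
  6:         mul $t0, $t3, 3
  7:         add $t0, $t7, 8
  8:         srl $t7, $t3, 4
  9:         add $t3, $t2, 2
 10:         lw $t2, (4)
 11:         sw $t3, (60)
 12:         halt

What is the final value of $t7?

1

li $t4, 7 → $t4=7
li $t2, 28 → $t2=28
li $t3, 31 → $t3=31
li $t7, -8 → $t7=-8
li $t0, 2 → $t0=2
mul $t0, $t3, 3 → $t0=31*3=93
add $t0, $t7, 8 → $t0=(-8)+8=0
srl $t7, $t3, 4 → $t7=31>>4=1
add $t3, $t2, 2 → $t3=28+2=30
lw $t2, (4) → $t2=M[4]=31
sw $t3, (60) → M[60]=30
halt.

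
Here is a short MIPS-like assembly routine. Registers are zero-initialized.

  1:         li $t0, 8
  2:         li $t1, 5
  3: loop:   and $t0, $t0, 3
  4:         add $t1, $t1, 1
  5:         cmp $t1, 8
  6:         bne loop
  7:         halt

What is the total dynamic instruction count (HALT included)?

$t0=8
$t1=5
$t0=8&3=0
$t1=5+1=6
cmp $t1, 8  (cmp 6,8)
bne loop: taken
$t0=0&3=0
$t1=6+1=7
cmp $t1, 8  (cmp 7,8)
bne loop: taken
$t0=0&3=0
$t1=7+1=8
cmp $t1, 8  (cmp 8,8)
bne loop: not taken
halt.
Total executed instructions: 15.

15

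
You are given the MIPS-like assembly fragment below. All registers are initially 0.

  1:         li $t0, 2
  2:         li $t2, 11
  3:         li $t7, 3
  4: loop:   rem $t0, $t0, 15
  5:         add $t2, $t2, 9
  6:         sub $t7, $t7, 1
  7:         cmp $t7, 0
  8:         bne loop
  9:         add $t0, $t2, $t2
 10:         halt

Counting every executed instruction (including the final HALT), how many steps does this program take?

20

li $t0, 2 → $t0=2
li $t2, 11 → $t2=11
li $t7, 3 → $t7=3
rem $t0, $t0, 15 → $t0=2%15=2
add $t2, $t2, 9 → $t2=11+9=20
sub $t7, $t7, 1 → $t7=3-1=2
cmp $t7, 0  (cmp 2,0)
bne loop: taken
rem $t0, $t0, 15 → $t0=2%15=2
add $t2, $t2, 9 → $t2=20+9=29
sub $t7, $t7, 1 → $t7=2-1=1
cmp $t7, 0  (cmp 1,0)
bne loop: taken
rem $t0, $t0, 15 → $t0=2%15=2
add $t2, $t2, 9 → $t2=29+9=38
sub $t7, $t7, 1 → $t7=1-1=0
cmp $t7, 0  (cmp 0,0)
bne loop: not taken
add $t0, $t2, $t2 → $t0=38+38=76
halt.
Total executed instructions: 20.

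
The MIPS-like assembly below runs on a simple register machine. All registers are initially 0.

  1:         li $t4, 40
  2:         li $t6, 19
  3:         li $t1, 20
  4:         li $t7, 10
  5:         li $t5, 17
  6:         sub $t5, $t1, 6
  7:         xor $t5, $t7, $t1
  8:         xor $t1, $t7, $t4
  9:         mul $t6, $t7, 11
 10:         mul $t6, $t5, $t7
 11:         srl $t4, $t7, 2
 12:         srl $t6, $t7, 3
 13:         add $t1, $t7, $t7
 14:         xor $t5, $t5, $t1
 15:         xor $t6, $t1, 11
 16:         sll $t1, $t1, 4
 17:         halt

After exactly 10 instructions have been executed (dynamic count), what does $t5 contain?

30

after li $t4, 40: $t4=40
after li $t6, 19: $t6=19
after li $t1, 20: $t1=20
after li $t7, 10: $t7=10
after li $t5, 17: $t5=17
after sub $t5, $t1, 6: $t5=20-6=14
after xor $t5, $t7, $t1: $t5=10^20=30
after xor $t1, $t7, $t4: $t1=10^40=34
after mul $t6, $t7, 11: $t6=10*11=110
after mul $t6, $t5, $t7: $t6=30*10=300
After step 10: $t5 = 30.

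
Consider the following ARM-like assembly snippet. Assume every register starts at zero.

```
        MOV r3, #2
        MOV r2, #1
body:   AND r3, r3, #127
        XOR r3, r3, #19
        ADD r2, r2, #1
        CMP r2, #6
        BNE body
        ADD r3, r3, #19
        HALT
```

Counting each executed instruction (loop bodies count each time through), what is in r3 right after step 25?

r3=2
r2=1
r3=2&127=2
r3=2^19=17
r2=1+1=2
CMP r2, #6  (cmp 2,6)
BNE body: taken
r3=17&127=17
r3=17^19=2
r2=2+1=3
CMP r2, #6  (cmp 3,6)
BNE body: taken
r3=2&127=2
r3=2^19=17
r2=3+1=4
CMP r2, #6  (cmp 4,6)
BNE body: taken
r3=17&127=17
r3=17^19=2
r2=4+1=5
CMP r2, #6  (cmp 5,6)
BNE body: taken
r3=2&127=2
r3=2^19=17
r2=5+1=6
After step 25: r3 = 17.

17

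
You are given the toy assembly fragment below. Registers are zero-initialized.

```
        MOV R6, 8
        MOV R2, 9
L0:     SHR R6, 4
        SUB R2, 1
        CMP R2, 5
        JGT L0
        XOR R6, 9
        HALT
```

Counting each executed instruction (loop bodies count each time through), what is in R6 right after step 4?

0

after MOV R6, 8: R6=8
after MOV R2, 9: R2=9
after SHR R6, 4: R6=8>>4=0
after SUB R2, 1: R2=9-1=8
After step 4: R6 = 0.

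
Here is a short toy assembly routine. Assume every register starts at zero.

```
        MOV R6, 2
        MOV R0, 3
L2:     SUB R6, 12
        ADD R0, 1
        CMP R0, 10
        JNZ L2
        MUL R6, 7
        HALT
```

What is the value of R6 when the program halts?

-574

R6=2
R0=3
R6=2-12=-10
R0=3+1=4
CMP R0, 10  (cmp 4,10)
JNZ L2: taken
R6=(-10)-12=-22
R0=4+1=5
CMP R0, 10  (cmp 5,10)
JNZ L2: taken
R6=(-22)-12=-34
R0=5+1=6
CMP R0, 10  (cmp 6,10)
JNZ L2: taken
R6=(-34)-12=-46
R0=6+1=7
CMP R0, 10  (cmp 7,10)
JNZ L2: taken
R6=(-46)-12=-58
R0=7+1=8
CMP R0, 10  (cmp 8,10)
JNZ L2: taken
R6=(-58)-12=-70
R0=8+1=9
CMP R0, 10  (cmp 9,10)
JNZ L2: taken
R6=(-70)-12=-82
R0=9+1=10
CMP R0, 10  (cmp 10,10)
JNZ L2: not taken
R6=(-82)*7=-574
halt.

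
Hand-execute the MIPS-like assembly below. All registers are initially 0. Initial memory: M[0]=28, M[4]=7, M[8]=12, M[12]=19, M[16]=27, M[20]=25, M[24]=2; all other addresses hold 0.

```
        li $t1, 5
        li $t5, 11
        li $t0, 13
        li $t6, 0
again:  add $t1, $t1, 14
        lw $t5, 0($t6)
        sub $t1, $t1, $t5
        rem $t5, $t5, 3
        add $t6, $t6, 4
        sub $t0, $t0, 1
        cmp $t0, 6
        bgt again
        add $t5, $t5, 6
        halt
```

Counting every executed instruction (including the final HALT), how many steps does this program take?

$t1=5
$t5=11
$t0=13
$t6=0
$t1=5+14=19
$t5=M[0]=28
$t1=19-28=-9
$t5=28%3=1
$t6=0+4=4
$t0=13-1=12
cmp $t0, 6  (cmp 12,6)
bgt again: taken
$t1=(-9)+14=5
$t5=M[4]=7
$t1=5-7=-2
$t5=7%3=1
$t6=4+4=8
$t0=12-1=11
cmp $t0, 6  (cmp 11,6)
bgt again: taken
$t1=(-2)+14=12
$t5=M[8]=12
$t1=12-12=0
$t5=12%3=0
$t6=8+4=12
$t0=11-1=10
cmp $t0, 6  (cmp 10,6)
bgt again: taken
$t1=0+14=14
$t5=M[12]=19
$t1=14-19=-5
$t5=19%3=1
$t6=12+4=16
$t0=10-1=9
cmp $t0, 6  (cmp 9,6)
bgt again: taken
$t1=(-5)+14=9
$t5=M[16]=27
$t1=9-27=-18
$t5=27%3=0
$t6=16+4=20
$t0=9-1=8
cmp $t0, 6  (cmp 8,6)
bgt again: taken
$t1=(-18)+14=-4
$t5=M[20]=25
$t1=(-4)-25=-29
$t5=25%3=1
$t6=20+4=24
$t0=8-1=7
cmp $t0, 6  (cmp 7,6)
bgt again: taken
$t1=(-29)+14=-15
$t5=M[24]=2
$t1=(-15)-2=-17
$t5=2%3=2
$t6=24+4=28
$t0=7-1=6
cmp $t0, 6  (cmp 6,6)
bgt again: not taken
$t5=2+6=8
halt.
Total executed instructions: 62.

62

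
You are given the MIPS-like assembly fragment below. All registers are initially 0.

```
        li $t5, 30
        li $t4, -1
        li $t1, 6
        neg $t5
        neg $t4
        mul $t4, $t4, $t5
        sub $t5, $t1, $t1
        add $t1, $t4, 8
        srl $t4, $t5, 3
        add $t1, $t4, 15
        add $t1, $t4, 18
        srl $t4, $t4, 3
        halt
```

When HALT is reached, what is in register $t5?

$t5=30
$t4=-1
$t1=6
$t5=-(30)=-30
$t4=-(-1)=1
$t4=1*(-30)=-30
$t5=6-6=0
$t1=(-30)+8=-22
$t4=0>>3=0
$t1=0+15=15
$t1=0+18=18
$t4=0>>3=0
halt.

0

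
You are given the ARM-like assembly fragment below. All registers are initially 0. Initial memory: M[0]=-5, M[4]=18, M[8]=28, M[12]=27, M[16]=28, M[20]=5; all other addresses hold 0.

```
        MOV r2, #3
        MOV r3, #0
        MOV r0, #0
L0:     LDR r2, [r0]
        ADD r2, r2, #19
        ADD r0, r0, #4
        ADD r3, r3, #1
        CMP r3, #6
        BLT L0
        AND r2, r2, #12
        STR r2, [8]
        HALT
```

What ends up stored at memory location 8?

8

after MOV r2, #3: r2=3
after MOV r3, #0: r3=0
after MOV r0, #0: r0=0
after LDR r2, [r0]: r2=M[0]=-5
after ADD r2, r2, #19: r2=(-5)+19=14
after ADD r0, r0, #4: r0=0+4=4
after ADD r3, r3, #1: r3=0+1=1
CMP r3, #6  (cmp 1,6)
BLT L0: taken
after LDR r2, [r0]: r2=M[4]=18
after ADD r2, r2, #19: r2=18+19=37
after ADD r0, r0, #4: r0=4+4=8
after ADD r3, r3, #1: r3=1+1=2
CMP r3, #6  (cmp 2,6)
BLT L0: taken
after LDR r2, [r0]: r2=M[8]=28
after ADD r2, r2, #19: r2=28+19=47
after ADD r0, r0, #4: r0=8+4=12
after ADD r3, r3, #1: r3=2+1=3
CMP r3, #6  (cmp 3,6)
BLT L0: taken
after LDR r2, [r0]: r2=M[12]=27
after ADD r2, r2, #19: r2=27+19=46
after ADD r0, r0, #4: r0=12+4=16
after ADD r3, r3, #1: r3=3+1=4
CMP r3, #6  (cmp 4,6)
BLT L0: taken
after LDR r2, [r0]: r2=M[16]=28
after ADD r2, r2, #19: r2=28+19=47
after ADD r0, r0, #4: r0=16+4=20
after ADD r3, r3, #1: r3=4+1=5
CMP r3, #6  (cmp 5,6)
BLT L0: taken
after LDR r2, [r0]: r2=M[20]=5
after ADD r2, r2, #19: r2=5+19=24
after ADD r0, r0, #4: r0=20+4=24
after ADD r3, r3, #1: r3=5+1=6
CMP r3, #6  (cmp 6,6)
BLT L0: not taken
after AND r2, r2, #12: r2=24&12=8
STR r2, [8] → M[8]=8
halt.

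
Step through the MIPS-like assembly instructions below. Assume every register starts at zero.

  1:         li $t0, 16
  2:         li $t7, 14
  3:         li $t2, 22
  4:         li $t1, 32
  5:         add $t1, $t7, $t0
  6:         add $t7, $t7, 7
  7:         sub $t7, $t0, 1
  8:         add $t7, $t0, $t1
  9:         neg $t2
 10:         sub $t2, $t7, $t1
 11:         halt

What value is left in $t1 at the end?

after li $t0, 16: $t0=16
after li $t7, 14: $t7=14
after li $t2, 22: $t2=22
after li $t1, 32: $t1=32
after add $t1, $t7, $t0: $t1=14+16=30
after add $t7, $t7, 7: $t7=14+7=21
after sub $t7, $t0, 1: $t7=16-1=15
after add $t7, $t0, $t1: $t7=16+30=46
after neg $t2: $t2=-(22)=-22
after sub $t2, $t7, $t1: $t2=46-30=16
halt.

30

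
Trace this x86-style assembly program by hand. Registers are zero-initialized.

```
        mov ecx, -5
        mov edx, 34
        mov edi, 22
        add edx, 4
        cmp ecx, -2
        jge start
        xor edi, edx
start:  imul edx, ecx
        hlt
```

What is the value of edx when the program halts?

after mov ecx, -5: ecx=-5
after mov edx, 34: edx=34
after mov edi, 22: edi=22
after add edx, 4: edx=34+4=38
cmp ecx, -2  (cmp -5,-2)
jge start: not taken
after xor edi, edx: edi=22^38=48
after imul edx, ecx: edx=38*(-5)=-190
halt.

-190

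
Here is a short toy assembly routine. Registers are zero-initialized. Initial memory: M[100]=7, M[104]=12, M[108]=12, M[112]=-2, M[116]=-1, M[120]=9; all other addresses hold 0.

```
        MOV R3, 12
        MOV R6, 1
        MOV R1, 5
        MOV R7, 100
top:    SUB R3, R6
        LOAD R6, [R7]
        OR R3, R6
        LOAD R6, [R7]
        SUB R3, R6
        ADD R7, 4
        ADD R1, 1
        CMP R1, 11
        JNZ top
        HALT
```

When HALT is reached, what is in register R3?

MOV R3, 12 → R3=12
MOV R6, 1 → R6=1
MOV R1, 5 → R1=5
MOV R7, 100 → R7=100
SUB R3, R6 → R3=12-1=11
LOAD R6, [R7] → R6=M[100]=7
OR R3, R6 → R3=11|7=15
LOAD R6, [R7] → R6=M[100]=7
SUB R3, R6 → R3=15-7=8
ADD R7, 4 → R7=100+4=104
ADD R1, 1 → R1=5+1=6
CMP R1, 11  (cmp 6,11)
JNZ top: taken
SUB R3, R6 → R3=8-7=1
LOAD R6, [R7] → R6=M[104]=12
OR R3, R6 → R3=1|12=13
LOAD R6, [R7] → R6=M[104]=12
SUB R3, R6 → R3=13-12=1
ADD R7, 4 → R7=104+4=108
ADD R1, 1 → R1=6+1=7
CMP R1, 11  (cmp 7,11)
JNZ top: taken
SUB R3, R6 → R3=1-12=-11
LOAD R6, [R7] → R6=M[108]=12
OR R3, R6 → R3=(-11)|12=-3
LOAD R6, [R7] → R6=M[108]=12
SUB R3, R6 → R3=(-3)-12=-15
ADD R7, 4 → R7=108+4=112
ADD R1, 1 → R1=7+1=8
CMP R1, 11  (cmp 8,11)
JNZ top: taken
SUB R3, R6 → R3=(-15)-12=-27
LOAD R6, [R7] → R6=M[112]=-2
OR R3, R6 → R3=(-27)|(-2)=-1
LOAD R6, [R7] → R6=M[112]=-2
SUB R3, R6 → R3=(-1)-(-2)=1
ADD R7, 4 → R7=112+4=116
ADD R1, 1 → R1=8+1=9
CMP R1, 11  (cmp 9,11)
JNZ top: taken
SUB R3, R6 → R3=1-(-2)=3
LOAD R6, [R7] → R6=M[116]=-1
OR R3, R6 → R3=3|(-1)=-1
LOAD R6, [R7] → R6=M[116]=-1
SUB R3, R6 → R3=(-1)-(-1)=0
ADD R7, 4 → R7=116+4=120
ADD R1, 1 → R1=9+1=10
CMP R1, 11  (cmp 10,11)
JNZ top: taken
SUB R3, R6 → R3=0-(-1)=1
LOAD R6, [R7] → R6=M[120]=9
OR R3, R6 → R3=1|9=9
LOAD R6, [R7] → R6=M[120]=9
SUB R3, R6 → R3=9-9=0
ADD R7, 4 → R7=120+4=124
ADD R1, 1 → R1=10+1=11
CMP R1, 11  (cmp 11,11)
JNZ top: not taken
halt.

0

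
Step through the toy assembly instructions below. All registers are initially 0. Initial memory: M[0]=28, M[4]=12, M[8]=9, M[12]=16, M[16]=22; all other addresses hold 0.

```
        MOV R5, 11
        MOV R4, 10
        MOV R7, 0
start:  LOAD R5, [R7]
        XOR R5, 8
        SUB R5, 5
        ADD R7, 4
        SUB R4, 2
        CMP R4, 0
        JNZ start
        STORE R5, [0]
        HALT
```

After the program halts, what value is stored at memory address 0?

R5=11
R4=10
R7=0
R5=M[0]=28
R5=28^8=20
R5=20-5=15
R7=0+4=4
R4=10-2=8
CMP R4, 0  (cmp 8,0)
JNZ start: taken
R5=M[4]=12
R5=12^8=4
R5=4-5=-1
R7=4+4=8
R4=8-2=6
CMP R4, 0  (cmp 6,0)
JNZ start: taken
R5=M[8]=9
R5=9^8=1
R5=1-5=-4
R7=8+4=12
R4=6-2=4
CMP R4, 0  (cmp 4,0)
JNZ start: taken
R5=M[12]=16
R5=16^8=24
R5=24-5=19
R7=12+4=16
R4=4-2=2
CMP R4, 0  (cmp 2,0)
JNZ start: taken
R5=M[16]=22
R5=22^8=30
R5=30-5=25
R7=16+4=20
R4=2-2=0
CMP R4, 0  (cmp 0,0)
JNZ start: not taken
STORE R5, [0] → M[0]=25
halt.

25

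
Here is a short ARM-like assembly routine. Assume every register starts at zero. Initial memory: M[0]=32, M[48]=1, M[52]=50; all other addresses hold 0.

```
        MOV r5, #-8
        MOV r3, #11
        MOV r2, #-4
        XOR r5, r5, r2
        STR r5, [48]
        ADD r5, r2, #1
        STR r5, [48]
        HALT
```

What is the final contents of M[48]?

-3

r5=-8
r3=11
r2=-4
r5=(-8)^(-4)=4
STR r5, [48] → M[48]=4
r5=(-4)+1=-3
STR r5, [48] → M[48]=-3
halt.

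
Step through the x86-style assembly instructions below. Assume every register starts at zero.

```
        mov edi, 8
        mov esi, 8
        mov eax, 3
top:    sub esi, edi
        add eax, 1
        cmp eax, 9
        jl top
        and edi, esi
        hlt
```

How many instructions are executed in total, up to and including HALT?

edi=8
esi=8
eax=3
esi=8-8=0
eax=3+1=4
cmp eax, 9  (cmp 4,9)
jl top: taken
esi=0-8=-8
eax=4+1=5
cmp eax, 9  (cmp 5,9)
jl top: taken
esi=(-8)-8=-16
eax=5+1=6
cmp eax, 9  (cmp 6,9)
jl top: taken
esi=(-16)-8=-24
eax=6+1=7
cmp eax, 9  (cmp 7,9)
jl top: taken
esi=(-24)-8=-32
eax=7+1=8
cmp eax, 9  (cmp 8,9)
jl top: taken
esi=(-32)-8=-40
eax=8+1=9
cmp eax, 9  (cmp 9,9)
jl top: not taken
edi=8&(-40)=8
halt.
Total executed instructions: 29.

29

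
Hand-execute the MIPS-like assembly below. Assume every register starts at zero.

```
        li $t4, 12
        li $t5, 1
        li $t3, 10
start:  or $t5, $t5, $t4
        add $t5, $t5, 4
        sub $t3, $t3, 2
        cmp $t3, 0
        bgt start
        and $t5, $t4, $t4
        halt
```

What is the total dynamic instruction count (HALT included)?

after li $t4, 12: $t4=12
after li $t5, 1: $t5=1
after li $t3, 10: $t3=10
after or $t5, $t5, $t4: $t5=1|12=13
after add $t5, $t5, 4: $t5=13+4=17
after sub $t3, $t3, 2: $t3=10-2=8
cmp $t3, 0  (cmp 8,0)
bgt start: taken
after or $t5, $t5, $t4: $t5=17|12=29
after add $t5, $t5, 4: $t5=29+4=33
after sub $t3, $t3, 2: $t3=8-2=6
cmp $t3, 0  (cmp 6,0)
bgt start: taken
after or $t5, $t5, $t4: $t5=33|12=45
after add $t5, $t5, 4: $t5=45+4=49
after sub $t3, $t3, 2: $t3=6-2=4
cmp $t3, 0  (cmp 4,0)
bgt start: taken
after or $t5, $t5, $t4: $t5=49|12=61
after add $t5, $t5, 4: $t5=61+4=65
after sub $t3, $t3, 2: $t3=4-2=2
cmp $t3, 0  (cmp 2,0)
bgt start: taken
after or $t5, $t5, $t4: $t5=65|12=77
after add $t5, $t5, 4: $t5=77+4=81
after sub $t3, $t3, 2: $t3=2-2=0
cmp $t3, 0  (cmp 0,0)
bgt start: not taken
after and $t5, $t4, $t4: $t5=12&12=12
halt.
Total executed instructions: 30.

30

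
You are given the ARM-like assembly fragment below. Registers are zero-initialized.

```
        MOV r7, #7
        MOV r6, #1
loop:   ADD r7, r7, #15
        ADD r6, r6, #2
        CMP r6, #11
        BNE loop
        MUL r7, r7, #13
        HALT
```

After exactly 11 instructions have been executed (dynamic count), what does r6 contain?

5

MOV r7, #7 → r7=7
MOV r6, #1 → r6=1
ADD r7, r7, #15 → r7=7+15=22
ADD r6, r6, #2 → r6=1+2=3
CMP r6, #11  (cmp 3,11)
BNE loop: taken
ADD r7, r7, #15 → r7=22+15=37
ADD r6, r6, #2 → r6=3+2=5
CMP r6, #11  (cmp 5,11)
BNE loop: taken
ADD r7, r7, #15 → r7=37+15=52
After step 11: r6 = 5.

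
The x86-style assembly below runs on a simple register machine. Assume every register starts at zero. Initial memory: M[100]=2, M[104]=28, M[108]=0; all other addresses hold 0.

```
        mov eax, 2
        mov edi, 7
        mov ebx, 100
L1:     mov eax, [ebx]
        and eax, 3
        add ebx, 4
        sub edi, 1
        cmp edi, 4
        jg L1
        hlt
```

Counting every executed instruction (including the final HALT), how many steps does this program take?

eax=2
edi=7
ebx=100
eax=M[100]=2
eax=2&3=2
ebx=100+4=104
edi=7-1=6
cmp edi, 4  (cmp 6,4)
jg L1: taken
eax=M[104]=28
eax=28&3=0
ebx=104+4=108
edi=6-1=5
cmp edi, 4  (cmp 5,4)
jg L1: taken
eax=M[108]=0
eax=0&3=0
ebx=108+4=112
edi=5-1=4
cmp edi, 4  (cmp 4,4)
jg L1: not taken
halt.
Total executed instructions: 22.

22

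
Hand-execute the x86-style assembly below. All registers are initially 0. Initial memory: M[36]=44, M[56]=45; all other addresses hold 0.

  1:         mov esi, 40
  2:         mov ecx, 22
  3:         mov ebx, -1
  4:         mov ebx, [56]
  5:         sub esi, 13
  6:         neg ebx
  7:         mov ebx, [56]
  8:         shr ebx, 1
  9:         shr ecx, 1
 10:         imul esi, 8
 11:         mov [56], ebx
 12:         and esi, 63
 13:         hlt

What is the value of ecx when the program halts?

esi=40
ecx=22
ebx=-1
ebx=M[56]=45
esi=40-13=27
ebx=-(45)=-45
ebx=M[56]=45
ebx=45>>1=22
ecx=22>>1=11
esi=27*8=216
mov [56], ebx → M[56]=22
esi=216&63=24
halt.

11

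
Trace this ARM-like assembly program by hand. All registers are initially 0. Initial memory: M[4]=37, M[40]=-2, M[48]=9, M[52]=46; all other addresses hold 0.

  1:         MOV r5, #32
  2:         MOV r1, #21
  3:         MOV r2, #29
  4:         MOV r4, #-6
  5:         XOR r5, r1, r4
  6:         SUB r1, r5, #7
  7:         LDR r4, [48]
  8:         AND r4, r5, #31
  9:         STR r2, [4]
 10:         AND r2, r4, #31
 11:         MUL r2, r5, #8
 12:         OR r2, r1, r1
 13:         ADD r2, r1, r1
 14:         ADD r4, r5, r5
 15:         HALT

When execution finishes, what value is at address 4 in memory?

29

after MOV r5, #32: r5=32
after MOV r1, #21: r1=21
after MOV r2, #29: r2=29
after MOV r4, #-6: r4=-6
after XOR r5, r1, r4: r5=21^(-6)=-17
after SUB r1, r5, #7: r1=(-17)-7=-24
after LDR r4, [48]: r4=M[48]=9
after AND r4, r5, #31: r4=(-17)&31=15
STR r2, [4] → M[4]=29
after AND r2, r4, #31: r2=15&31=15
after MUL r2, r5, #8: r2=(-17)*8=-136
after OR r2, r1, r1: r2=(-24)|(-24)=-24
after ADD r2, r1, r1: r2=(-24)+(-24)=-48
after ADD r4, r5, r5: r4=(-17)+(-17)=-34
halt.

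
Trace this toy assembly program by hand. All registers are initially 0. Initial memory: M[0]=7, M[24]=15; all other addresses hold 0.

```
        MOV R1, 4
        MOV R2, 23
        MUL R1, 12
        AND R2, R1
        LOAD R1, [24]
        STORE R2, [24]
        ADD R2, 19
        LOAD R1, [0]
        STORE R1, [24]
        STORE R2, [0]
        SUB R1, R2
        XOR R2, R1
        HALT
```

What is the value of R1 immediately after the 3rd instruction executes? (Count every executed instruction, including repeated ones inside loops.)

after MOV R1, 4: R1=4
after MOV R2, 23: R2=23
after MUL R1, 12: R1=4*12=48
After step 3: R1 = 48.

48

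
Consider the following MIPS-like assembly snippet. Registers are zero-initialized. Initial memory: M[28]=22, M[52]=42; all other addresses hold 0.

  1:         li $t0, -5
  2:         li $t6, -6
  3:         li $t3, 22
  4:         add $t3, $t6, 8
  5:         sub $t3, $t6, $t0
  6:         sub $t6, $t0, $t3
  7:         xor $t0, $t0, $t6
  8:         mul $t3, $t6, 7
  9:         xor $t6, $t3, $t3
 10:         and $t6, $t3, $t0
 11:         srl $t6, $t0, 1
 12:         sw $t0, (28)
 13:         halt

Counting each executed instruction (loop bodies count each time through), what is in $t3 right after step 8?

-28

$t0=-5
$t6=-6
$t3=22
$t3=(-6)+8=2
$t3=(-6)-(-5)=-1
$t6=(-5)-(-1)=-4
$t0=(-5)^(-4)=7
$t3=(-4)*7=-28
After step 8: $t3 = -28.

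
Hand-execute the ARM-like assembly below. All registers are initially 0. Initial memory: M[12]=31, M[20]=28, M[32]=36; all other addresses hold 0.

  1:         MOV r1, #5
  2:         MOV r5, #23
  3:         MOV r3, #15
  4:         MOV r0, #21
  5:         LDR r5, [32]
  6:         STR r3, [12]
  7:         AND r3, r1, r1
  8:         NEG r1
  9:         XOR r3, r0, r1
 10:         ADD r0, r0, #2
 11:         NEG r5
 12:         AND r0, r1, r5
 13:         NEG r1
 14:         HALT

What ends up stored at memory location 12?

15

MOV r1, #5 → r1=5
MOV r5, #23 → r5=23
MOV r3, #15 → r3=15
MOV r0, #21 → r0=21
LDR r5, [32] → r5=M[32]=36
STR r3, [12] → M[12]=15
AND r3, r1, r1 → r3=5&5=5
NEG r1 → r1=-(5)=-5
XOR r3, r0, r1 → r3=21^(-5)=-18
ADD r0, r0, #2 → r0=21+2=23
NEG r5 → r5=-(36)=-36
AND r0, r1, r5 → r0=(-5)&(-36)=-40
NEG r1 → r1=-(-5)=5
halt.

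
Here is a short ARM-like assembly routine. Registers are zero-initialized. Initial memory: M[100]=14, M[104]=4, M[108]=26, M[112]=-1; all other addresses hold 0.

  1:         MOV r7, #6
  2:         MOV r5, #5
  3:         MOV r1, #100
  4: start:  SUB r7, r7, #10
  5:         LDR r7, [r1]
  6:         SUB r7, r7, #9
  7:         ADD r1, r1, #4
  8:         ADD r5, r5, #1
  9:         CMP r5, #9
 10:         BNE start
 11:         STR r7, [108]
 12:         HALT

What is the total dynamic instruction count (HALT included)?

33

after MOV r7, #6: r7=6
after MOV r5, #5: r5=5
after MOV r1, #100: r1=100
after SUB r7, r7, #10: r7=6-10=-4
after LDR r7, [r1]: r7=M[100]=14
after SUB r7, r7, #9: r7=14-9=5
after ADD r1, r1, #4: r1=100+4=104
after ADD r5, r5, #1: r5=5+1=6
CMP r5, #9  (cmp 6,9)
BNE start: taken
after SUB r7, r7, #10: r7=5-10=-5
after LDR r7, [r1]: r7=M[104]=4
after SUB r7, r7, #9: r7=4-9=-5
after ADD r1, r1, #4: r1=104+4=108
after ADD r5, r5, #1: r5=6+1=7
CMP r5, #9  (cmp 7,9)
BNE start: taken
after SUB r7, r7, #10: r7=(-5)-10=-15
after LDR r7, [r1]: r7=M[108]=26
after SUB r7, r7, #9: r7=26-9=17
after ADD r1, r1, #4: r1=108+4=112
after ADD r5, r5, #1: r5=7+1=8
CMP r5, #9  (cmp 8,9)
BNE start: taken
after SUB r7, r7, #10: r7=17-10=7
after LDR r7, [r1]: r7=M[112]=-1
after SUB r7, r7, #9: r7=(-1)-9=-10
after ADD r1, r1, #4: r1=112+4=116
after ADD r5, r5, #1: r5=8+1=9
CMP r5, #9  (cmp 9,9)
BNE start: not taken
STR r7, [108] → M[108]=-10
halt.
Total executed instructions: 33.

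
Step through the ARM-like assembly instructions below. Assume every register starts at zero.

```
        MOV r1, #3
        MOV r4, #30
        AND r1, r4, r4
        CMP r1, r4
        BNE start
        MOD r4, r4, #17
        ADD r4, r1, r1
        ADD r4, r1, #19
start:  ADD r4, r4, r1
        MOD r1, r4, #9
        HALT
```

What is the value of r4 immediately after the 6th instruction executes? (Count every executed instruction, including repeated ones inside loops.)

after MOV r1, #3: r1=3
after MOV r4, #30: r4=30
after AND r1, r4, r4: r1=30&30=30
CMP r1, r4  (cmp 30,30)
BNE start: not taken
after MOD r4, r4, #17: r4=30%17=13
After step 6: r4 = 13.

13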